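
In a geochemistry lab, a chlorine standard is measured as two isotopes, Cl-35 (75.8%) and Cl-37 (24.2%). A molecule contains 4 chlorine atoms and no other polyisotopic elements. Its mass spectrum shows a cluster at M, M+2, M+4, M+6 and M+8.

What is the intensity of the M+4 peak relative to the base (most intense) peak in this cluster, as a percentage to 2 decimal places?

(0.758 + 0.242)^4 gives M 0.3301, M+2 0.4216, M+4 0.2019, M+6 0.0430, M+8 0.0034; the largest is M+2.
P(M+2) = C(4,1) × 0.758^3 × 0.242^1 = 4 × 0.43551951 × 0.2420 = 0.421583 (base)
P(M+4) = C(4,2) × 0.758^2 × 0.242^2 = 6 × 0.574564 × 0.058564 = 0.201893
Relative intensity = 0.201893 / 0.421583 × 100 = 47.89

47.89%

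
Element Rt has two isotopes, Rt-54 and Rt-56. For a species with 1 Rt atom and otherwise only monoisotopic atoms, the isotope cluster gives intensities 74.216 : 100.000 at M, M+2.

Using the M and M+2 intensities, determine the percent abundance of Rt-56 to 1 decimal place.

57.4%

Write p for the Rt-54 fraction. I(M+2)/I(M) = [C(1,1)·p^0·(1−p)] / p^1 = 1·(1−p)/p = 100.000/74.216 = 1.3474
(1−p)/p = 1.3474/1 = 1.3474  ⇒  p = 1/(1 + 1.3474) = 0.4260
Rt-54: 42.6%, Rt-56: 57.4%.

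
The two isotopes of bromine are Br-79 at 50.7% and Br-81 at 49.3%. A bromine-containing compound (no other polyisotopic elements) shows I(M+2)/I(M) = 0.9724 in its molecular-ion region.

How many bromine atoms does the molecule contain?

1

The M+2/M ratio from n Br atoms is n · q/p = n · 0.493/0.507.
n = 0.9724 × 0.507/0.493 = 1.00 ≈ 1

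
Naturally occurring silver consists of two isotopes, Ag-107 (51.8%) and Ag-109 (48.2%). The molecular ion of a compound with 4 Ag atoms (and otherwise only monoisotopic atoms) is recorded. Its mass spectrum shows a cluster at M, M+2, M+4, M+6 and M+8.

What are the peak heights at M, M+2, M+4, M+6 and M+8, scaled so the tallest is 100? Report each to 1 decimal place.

Expanding (0.518 + 0.482)^4:
P(M) = 0.518^4 = 0.071998
P(M+2) = 4 × 0.518^3 × 0.482^1 = 0.267976
P(M+4) = 6 × 0.518^2 × 0.482^2 = 0.374029
P(M+6) = 4 × 0.518^1 × 0.482^3 = 0.232023
P(M+8) = 0.482^4 = 0.053974
The M+4 peak is largest (0.374029); scaling to 100 gives 19.2 : 71.6 : 100.0 : 62.0 : 14.4.

19.2 : 71.6 : 100.0 : 62.0 : 14.4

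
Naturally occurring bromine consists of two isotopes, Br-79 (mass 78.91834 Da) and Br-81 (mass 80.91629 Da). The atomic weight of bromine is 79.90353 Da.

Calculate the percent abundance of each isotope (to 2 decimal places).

Br-79: 50.69%, Br-81: 49.31%

With x = fraction of Br-79 (so Br-81 is 1 − x):
78.91834·x + 80.91629·(1 − x) = 79.90353
(78.91834 − 80.91629)·x = 79.90353 − 80.91629
x = -1.01276 / -1.99795 = 0.50690 → 50.69% Br-79, 49.31% Br-81.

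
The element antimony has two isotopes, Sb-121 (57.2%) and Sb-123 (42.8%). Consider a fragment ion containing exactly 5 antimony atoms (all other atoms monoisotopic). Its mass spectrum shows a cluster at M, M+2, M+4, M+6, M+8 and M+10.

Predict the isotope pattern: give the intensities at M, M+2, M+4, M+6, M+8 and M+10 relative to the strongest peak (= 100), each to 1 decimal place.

The 5 Sb atoms are independent, so intensities follow the terms of (0.572 + 0.428)^5.
P(M) = 0.572^5 = 0.061232
P(M+2) = 5 × 0.572^4 × 0.428^1 = 0.229086
P(M+4) = 10 × 0.572^3 × 0.428^2 = 0.342827
P(M+6) = 10 × 0.572^2 × 0.428^3 = 0.256521
P(M+8) = 5 × 0.572^1 × 0.428^4 = 0.095971
P(M+10) = 0.428^5 = 0.014362
The M+4 peak is largest (0.342827); scaling to 100 gives 17.9 : 66.8 : 100.0 : 74.8 : 28.0 : 4.2.

17.9 : 66.8 : 100.0 : 74.8 : 28.0 : 4.2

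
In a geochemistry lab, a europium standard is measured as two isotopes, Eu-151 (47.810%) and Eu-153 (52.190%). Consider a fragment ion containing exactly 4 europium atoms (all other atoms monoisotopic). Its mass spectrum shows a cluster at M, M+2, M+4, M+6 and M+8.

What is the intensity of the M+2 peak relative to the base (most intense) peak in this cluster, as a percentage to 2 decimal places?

(0.47810 + 0.52190)^4 gives M 0.0522, M+2 0.2281, M+4 0.3736, M+6 0.2719, M+8 0.0742; the largest is M+4.
P(M+4) = C(4,2) × 0.47810^2 × 0.52190^2 = 6 × 0.22857961 × 0.27237961 = 0.373563 (base)
P(M+2) = C(4,1) × 0.47810^3 × 0.52190^1 = 4 × 0.10928391 × 0.5219 = 0.228141
Relative intensity = 0.228141 / 0.373563 × 100 = 61.07

61.07%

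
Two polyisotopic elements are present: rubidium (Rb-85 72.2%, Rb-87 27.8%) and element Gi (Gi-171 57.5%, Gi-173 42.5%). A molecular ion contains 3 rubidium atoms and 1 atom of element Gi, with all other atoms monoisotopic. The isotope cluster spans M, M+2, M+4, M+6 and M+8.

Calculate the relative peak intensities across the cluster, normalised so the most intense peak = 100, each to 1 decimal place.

Rubidium pattern (n=3): 0.37636705 : 0.43475086 : 0.16739714 : 0.02148495
Element Gi pattern (n=1): 0.5750 : 0.4250
Convolve the two distributions (both contribute in 2-u steps):
  M: 0.37636705×0.5750 = 0.216411
  M+2: 0.37636705×0.4250 + 0.43475086×0.5750 = 0.409938
  M+4: 0.43475086×0.4250 + 0.16739714×0.5750 = 0.281022
  M+6: 0.16739714×0.4250 + 0.02148495×0.5750 = 0.083498
  M+8: 0.02148495×0.4250 = 0.009131
Scale to base peak (0.409938) = 100: 52.8 : 100.0 : 68.6 : 20.4 : 2.2

52.8 : 100.0 : 68.6 : 20.4 : 2.2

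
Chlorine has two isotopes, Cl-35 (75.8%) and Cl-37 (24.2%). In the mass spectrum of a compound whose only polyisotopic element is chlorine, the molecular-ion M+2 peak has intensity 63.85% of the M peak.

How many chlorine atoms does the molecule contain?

The M+2/M ratio from n Cl atoms is n · q/p = n · 0.242/0.758.
n = 0.6385 × 0.758/0.242 = 2.00 ≈ 2

2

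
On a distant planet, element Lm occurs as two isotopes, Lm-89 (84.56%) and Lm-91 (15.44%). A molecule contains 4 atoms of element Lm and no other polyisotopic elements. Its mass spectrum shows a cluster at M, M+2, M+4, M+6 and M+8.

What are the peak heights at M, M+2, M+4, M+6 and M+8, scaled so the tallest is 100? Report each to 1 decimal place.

100.0 : 73.0 : 20.0 : 2.4 : 0.1

Expanding (0.8456 + 0.1544)^4:
P(M) = 0.8456^4 = 0.511281
P(M+2) = 4 × 0.8456^3 × 0.1544^1 = 0.373424
P(M+4) = 6 × 0.8456^2 × 0.1544^2 = 0.102276
P(M+6) = 4 × 0.8456^1 × 0.1544^3 = 0.012450
P(M+8) = 0.1544^4 = 0.000568
The M peak is largest (0.511281); scaling to 100 gives 100.0 : 73.0 : 20.0 : 2.4 : 0.1.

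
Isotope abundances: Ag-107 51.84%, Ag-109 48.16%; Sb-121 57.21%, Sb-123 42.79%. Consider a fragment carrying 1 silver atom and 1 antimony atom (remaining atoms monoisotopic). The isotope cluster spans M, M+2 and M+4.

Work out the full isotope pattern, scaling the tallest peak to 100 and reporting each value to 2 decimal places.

59.63 : 100.00 : 41.44

Silver pattern (n=1): 0.5184 : 0.4816
Antimony pattern (n=1): 0.5721 : 0.4279
Convolve the two distributions (both contribute in 2-u steps):
  M: 0.5184×0.5721 = 0.296577
  M+2: 0.5184×0.4279 + 0.4816×0.5721 = 0.497347
  M+4: 0.4816×0.4279 = 0.206077
Scale to base peak (0.497347) = 100: 59.63 : 100.00 : 41.44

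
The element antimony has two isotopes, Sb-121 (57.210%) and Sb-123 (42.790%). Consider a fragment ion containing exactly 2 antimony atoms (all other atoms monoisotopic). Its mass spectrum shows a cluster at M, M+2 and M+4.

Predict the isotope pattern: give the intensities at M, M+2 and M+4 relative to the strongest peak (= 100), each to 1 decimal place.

66.8 : 100.0 : 37.4

Expanding (0.57210 + 0.42790)^2:
P(M) = 0.57210^2 = 0.327298
P(M+2) = 2 × 0.57210^1 × 0.42790^1 = 0.489603
P(M+4) = 0.42790^2 = 0.183098
The M+2 peak is largest (0.489603); scaling to 100 gives 66.8 : 100.0 : 37.4.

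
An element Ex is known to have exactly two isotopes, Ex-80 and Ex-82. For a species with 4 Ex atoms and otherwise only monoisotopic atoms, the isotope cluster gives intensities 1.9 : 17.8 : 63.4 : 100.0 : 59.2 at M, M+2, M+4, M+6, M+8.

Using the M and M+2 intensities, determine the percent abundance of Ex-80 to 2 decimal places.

If p is the fraction of Ex that is Ex-80, then I(M+2)/I(M) = [C(4,1)·p^3·(1−p)] / p^4 = 4·(1−p)/p = 17.8/1.9 = 9.3684
(1−p)/p = 9.3684/4 = 2.3421  ⇒  p = 1/(1 + 2.3421) = 0.2992
Ex-80: 29.92%, Ex-82: 70.08%.

29.92%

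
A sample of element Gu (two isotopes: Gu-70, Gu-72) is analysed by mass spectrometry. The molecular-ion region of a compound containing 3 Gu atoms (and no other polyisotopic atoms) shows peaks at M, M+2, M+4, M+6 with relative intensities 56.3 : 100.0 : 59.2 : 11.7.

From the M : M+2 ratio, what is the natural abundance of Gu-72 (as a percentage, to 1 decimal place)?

37.2%

Let p = fractional abundance of Gu-70. I(M+2)/I(M) = [C(3,1)·p^2·(1−p)] / p^3 = 3·(1−p)/p = 100.0/56.3 = 1.7762
(1−p)/p = 1.7762/3 = 0.5921  ⇒  p = 1/(1 + 0.5921) = 0.6281
Gu-70: 62.8%, Gu-72: 37.2%.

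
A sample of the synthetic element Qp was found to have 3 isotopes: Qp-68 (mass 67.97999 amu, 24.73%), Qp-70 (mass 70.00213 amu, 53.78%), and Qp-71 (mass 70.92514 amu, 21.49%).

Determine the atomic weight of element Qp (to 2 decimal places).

69.70 amu

The abundance-weighted mean is 0.2473 × 67.97999 + 0.5378 × 70.00213 + 0.2149 × 70.92514
= 16.811452 + 37.647146 + 15.241813 = 69.700411 amu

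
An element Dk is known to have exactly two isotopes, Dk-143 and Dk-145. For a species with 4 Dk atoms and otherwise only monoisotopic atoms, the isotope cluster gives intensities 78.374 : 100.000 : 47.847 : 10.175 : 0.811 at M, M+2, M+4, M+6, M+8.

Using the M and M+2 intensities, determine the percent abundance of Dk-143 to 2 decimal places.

75.82%

If p is the fraction of Dk that is Dk-143, then I(M+2)/I(M) = [C(4,1)·p^3·(1−p)] / p^4 = 4·(1−p)/p = 100.000/78.374 = 1.2759
(1−p)/p = 1.2759/4 = 0.3190  ⇒  p = 1/(1 + 0.3190) = 0.7582
Dk-143: 75.82%, Dk-145: 24.18%.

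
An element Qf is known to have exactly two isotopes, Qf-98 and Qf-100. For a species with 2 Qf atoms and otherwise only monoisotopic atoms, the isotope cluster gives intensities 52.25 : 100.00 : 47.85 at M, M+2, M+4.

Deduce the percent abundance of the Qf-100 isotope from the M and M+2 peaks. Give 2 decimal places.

48.90%

If p is the fraction of Qf that is Qf-98, then I(M+2)/I(M) = [C(2,1)·p^1·(1−p)] / p^2 = 2·(1−p)/p = 100.00/52.25 = 1.9139
(1−p)/p = 1.9139/2 = 0.9569  ⇒  p = 1/(1 + 0.9569) = 0.5110
Qf-98: 51.10%, Qf-100: 48.90%.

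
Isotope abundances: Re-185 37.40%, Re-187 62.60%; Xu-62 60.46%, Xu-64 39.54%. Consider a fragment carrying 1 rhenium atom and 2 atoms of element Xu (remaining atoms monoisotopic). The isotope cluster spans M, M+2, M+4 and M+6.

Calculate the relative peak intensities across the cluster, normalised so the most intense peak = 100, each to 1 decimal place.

Rhenium pattern (n=1): 0.3740 : 0.6260
Element Xu pattern (n=2): 0.36554116 : 0.47811768 : 0.15634116
Convolve the two distributions (both contribute in 2-u steps):
  M: 0.3740×0.36554116 = 0.136712
  M+2: 0.3740×0.47811768 + 0.6260×0.36554116 = 0.407645
  M+4: 0.3740×0.15634116 + 0.6260×0.47811768 = 0.357773
  M+6: 0.6260×0.15634116 = 0.097870
Scale to base peak (0.407645) = 100: 33.5 : 100.0 : 87.8 : 24.0

33.5 : 100.0 : 87.8 : 24.0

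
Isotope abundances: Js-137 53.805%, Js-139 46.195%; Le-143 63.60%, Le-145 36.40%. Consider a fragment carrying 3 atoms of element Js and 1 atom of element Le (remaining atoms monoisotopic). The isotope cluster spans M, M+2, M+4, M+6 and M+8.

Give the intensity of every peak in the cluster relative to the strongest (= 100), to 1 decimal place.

27.1 : 85.4 : 100.0 : 51.5 : 9.8

Element Js pattern (n=3): 0.15576429 : 0.40120053 : 0.34445606 : 0.09857911
Element Le pattern (n=1): 0.6360 : 0.3640
Convolve the two distributions (both contribute in 2-u steps):
  M: 0.15576429×0.6360 = 0.099066
  M+2: 0.15576429×0.3640 + 0.40120053×0.6360 = 0.311862
  M+4: 0.40120053×0.3640 + 0.34445606×0.6360 = 0.365111
  M+6: 0.34445606×0.3640 + 0.09857911×0.6360 = 0.188078
  M+8: 0.09857911×0.3640 = 0.035883
Scale to base peak (0.365111) = 100: 27.1 : 85.4 : 100.0 : 51.5 : 9.8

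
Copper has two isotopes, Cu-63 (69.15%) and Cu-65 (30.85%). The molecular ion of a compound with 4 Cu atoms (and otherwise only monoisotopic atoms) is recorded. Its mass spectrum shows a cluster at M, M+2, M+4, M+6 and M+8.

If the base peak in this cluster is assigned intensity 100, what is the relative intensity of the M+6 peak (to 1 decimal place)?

19.9

Term probabilities: M 0.2286, M+2 0.4080, M+4 0.2731, M+6 0.0812, M+8 0.0091. Base peak = M+2.
P(M+2) = C(4,1) × 0.6915^3 × 0.3085^1 = 4 × 0.33065611 × 0.3085 = 0.408030 (base)
P(M+6) = C(4,3) × 0.6915^1 × 0.3085^3 = 4 × 0.6915 × 0.02936064 = 0.081212
Relative intensity = 0.081212 / 0.408030 × 100 = 19.9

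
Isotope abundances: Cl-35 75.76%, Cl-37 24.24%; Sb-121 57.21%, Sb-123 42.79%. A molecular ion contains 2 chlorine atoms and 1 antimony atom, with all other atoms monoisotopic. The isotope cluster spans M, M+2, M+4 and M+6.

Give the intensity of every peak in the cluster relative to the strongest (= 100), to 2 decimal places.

Chlorine pattern (n=2): 0.57395776 : 0.36728448 : 0.05875776
Antimony pattern (n=1): 0.5721 : 0.4279
Convolve the two distributions (both contribute in 2-u steps):
  M: 0.57395776×0.5721 = 0.328361
  M+2: 0.57395776×0.4279 + 0.36728448×0.5721 = 0.455720
  M+4: 0.36728448×0.4279 + 0.05875776×0.5721 = 0.190776
  M+6: 0.05875776×0.4279 = 0.025142
Scale to base peak (0.455720) = 100: 72.05 : 100.00 : 41.86 : 5.52

72.05 : 100.00 : 41.86 : 5.52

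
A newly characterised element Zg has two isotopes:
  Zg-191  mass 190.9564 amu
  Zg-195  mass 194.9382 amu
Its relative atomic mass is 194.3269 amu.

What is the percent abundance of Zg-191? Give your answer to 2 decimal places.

15.35%

With x = fraction of Zg-191 (so Zg-195 is 1 − x):
190.9564·x + 194.9382·(1 − x) = 194.3269
(190.9564 − 194.9382)·x = 194.3269 − 194.9382
x = -0.6113 / -3.9818 = 0.15352 → 15.35% Zg-191, 84.65% Zg-195.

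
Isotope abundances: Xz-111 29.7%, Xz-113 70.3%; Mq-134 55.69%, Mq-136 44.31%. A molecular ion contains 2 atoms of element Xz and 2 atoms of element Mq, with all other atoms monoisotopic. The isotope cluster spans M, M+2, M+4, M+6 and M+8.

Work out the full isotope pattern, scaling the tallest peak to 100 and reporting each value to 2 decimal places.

7.26 : 45.94 : 100.00 : 86.52 : 25.76

Element Xz pattern (n=2): 0.088209 : 0.417582 : 0.494209
Element Mq pattern (n=2): 0.31013761 : 0.49352478 : 0.19633761
Convolve the two distributions (both contribute in 2-u steps):
  M: 0.088209×0.31013761 = 0.027357
  M+2: 0.088209×0.49352478 + 0.417582×0.31013761 = 0.173041
  M+4: 0.088209×0.19633761 + 0.417582×0.49352478 + 0.494209×0.31013761 = 0.376679
  M+6: 0.417582×0.19633761 + 0.494209×0.49352478 = 0.325891
  M+8: 0.494209×0.19633761 = 0.097032
Scale to base peak (0.376679) = 100: 7.26 : 45.94 : 100.00 : 86.52 : 25.76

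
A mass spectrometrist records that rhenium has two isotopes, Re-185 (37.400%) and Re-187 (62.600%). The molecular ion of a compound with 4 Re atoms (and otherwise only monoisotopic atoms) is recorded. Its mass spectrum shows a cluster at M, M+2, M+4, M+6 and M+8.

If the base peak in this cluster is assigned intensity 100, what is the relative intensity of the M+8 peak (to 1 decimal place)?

41.8

Term probabilities: M 0.0196, M+2 0.1310, M+4 0.3289, M+6 0.3670, M+8 0.1536. Base peak = M+6.
P(M+6) = C(4,3) × 0.37400^1 × 0.62600^3 = 4 × 0.3740 × 0.24531438 = 0.366990 (base)
P(M+8) = C(4,4) × 0.37400^0 × 0.62600^4 = 1 × 1.0000 × 0.1535668 = 0.153567
Relative intensity = 0.153567 / 0.366990 × 100 = 41.8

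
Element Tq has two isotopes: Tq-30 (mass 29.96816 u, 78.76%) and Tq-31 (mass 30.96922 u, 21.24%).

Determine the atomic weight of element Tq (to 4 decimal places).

Weight each isotope mass by its fractional abundance: 0.7876 × 29.96816 + 0.2124 × 30.96922
= 23.602923 + 6.577862 = 30.180785 u

30.1808 u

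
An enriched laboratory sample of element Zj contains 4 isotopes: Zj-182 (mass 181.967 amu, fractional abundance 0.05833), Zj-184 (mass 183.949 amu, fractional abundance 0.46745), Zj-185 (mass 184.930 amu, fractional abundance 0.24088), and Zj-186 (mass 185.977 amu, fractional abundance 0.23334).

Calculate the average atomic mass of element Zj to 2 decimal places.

The abundance-weighted mean is 0.05833 × 181.967 + 0.46745 × 183.949 + 0.24088 × 184.930 + 0.23334 × 185.977
= 10.6141 + 85.9870 + 44.5459 + 43.3959 = 184.5429 amu

184.54 amu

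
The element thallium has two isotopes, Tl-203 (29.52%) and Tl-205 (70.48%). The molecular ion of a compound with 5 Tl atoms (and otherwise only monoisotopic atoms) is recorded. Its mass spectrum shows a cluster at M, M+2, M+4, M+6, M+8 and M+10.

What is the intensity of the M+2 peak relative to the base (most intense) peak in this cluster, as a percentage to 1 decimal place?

Binomial terms of (0.2952 + 0.7048)^5: M 0.0022, M+2 0.0268, M+4 0.1278, M+6 0.3051, M+8 0.3642, M+10 0.1739 → M+8 is the base peak.
P(M+8) = C(5,4) × 0.2952^1 × 0.7048^4 = 5 × 0.2952 × 0.24675365 = 0.364208 (base)
P(M+2) = C(5,1) × 0.2952^4 × 0.7048^1 = 5 × 0.00759391 × 0.7048 = 0.026761
Relative intensity = 0.026761 / 0.364208 × 100 = 7.3

7.3%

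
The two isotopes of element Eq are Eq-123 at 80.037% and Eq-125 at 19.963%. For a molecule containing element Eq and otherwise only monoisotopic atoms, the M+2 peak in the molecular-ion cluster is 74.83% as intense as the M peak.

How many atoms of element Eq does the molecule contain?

With n Eq atoms, P(M+2)/P(M) = C(n,1)·p^(n−1)q / p^n = n·q/p = n · 0.19963/0.80037.
n = 0.7483 × 0.80037/0.19963 = 3.00 ≈ 3

3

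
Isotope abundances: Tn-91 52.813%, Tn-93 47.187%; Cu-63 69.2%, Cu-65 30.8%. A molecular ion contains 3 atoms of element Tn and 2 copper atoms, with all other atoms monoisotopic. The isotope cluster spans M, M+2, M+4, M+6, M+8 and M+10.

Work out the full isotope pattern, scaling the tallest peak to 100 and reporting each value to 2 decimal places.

20.08 : 71.71 : 100.00 : 67.81 : 22.28 : 2.84

Element Tn pattern (n=3): 0.1473067 : 0.39484378 : 0.35278233 : 0.10506719
Copper pattern (n=2): 0.478864 : 0.426272 : 0.094864
Convolve the two distributions (both contribute in 2-u steps):
  M: 0.1473067×0.478864 = 0.070540
  M+2: 0.1473067×0.426272 + 0.39484378×0.478864 = 0.251869
  M+4: 0.1473067×0.094864 + 0.39484378×0.426272 + 0.35278233×0.478864 = 0.351220
  M+6: 0.39484378×0.094864 + 0.35278233×0.426272 + 0.10506719×0.478864 = 0.238151
  M+8: 0.35278233×0.094864 + 0.10506719×0.426272 = 0.078254
  M+10: 0.10506719×0.094864 = 0.009967
Scale to base peak (0.351220) = 100: 20.08 : 71.71 : 100.00 : 67.81 : 22.28 : 2.84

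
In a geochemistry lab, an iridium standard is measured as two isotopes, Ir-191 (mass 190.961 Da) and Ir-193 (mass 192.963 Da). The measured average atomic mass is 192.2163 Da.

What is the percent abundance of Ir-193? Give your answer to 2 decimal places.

With x = fraction of Ir-191 (so Ir-193 is 1 − x):
190.961·x + 192.963·(1 − x) = 192.2163
(190.961 − 192.963)·x = 192.2163 − 192.963
x = -0.7467 / -2.002 = 0.37298 → 37.30% Ir-191, 62.70% Ir-193.

62.70%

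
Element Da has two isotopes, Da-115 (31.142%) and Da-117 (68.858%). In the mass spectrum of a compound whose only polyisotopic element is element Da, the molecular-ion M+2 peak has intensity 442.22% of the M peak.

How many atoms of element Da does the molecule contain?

2

With n Da atoms, P(M+2)/P(M) = C(n,1)·p^(n−1)q / p^n = n·q/p = n · 0.68858/0.31142.
n = 4.4222 × 0.31142/0.68858 = 2.00 ≈ 2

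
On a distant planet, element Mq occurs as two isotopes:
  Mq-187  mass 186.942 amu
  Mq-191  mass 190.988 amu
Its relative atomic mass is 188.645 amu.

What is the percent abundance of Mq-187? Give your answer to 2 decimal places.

With x = fraction of Mq-187 (so Mq-191 is 1 − x):
186.942·x + 190.988·(1 − x) = 188.645
(186.942 − 190.988)·x = 188.645 − 190.988
x = -2.343 / -4.046 = 0.57909 → 57.91% Mq-187, 42.09% Mq-191.

57.91%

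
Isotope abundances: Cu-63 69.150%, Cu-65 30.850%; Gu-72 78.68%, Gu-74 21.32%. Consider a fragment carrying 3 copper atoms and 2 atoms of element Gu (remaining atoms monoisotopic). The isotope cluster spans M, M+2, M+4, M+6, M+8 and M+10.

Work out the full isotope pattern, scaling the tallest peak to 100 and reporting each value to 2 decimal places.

Copper pattern (n=3): 0.33065611 : 0.44254842 : 0.19743483 : 0.02936064
Element Gu pattern (n=2): 0.61905424 : 0.33549152 : 0.04545424
Convolve the two distributions (both contribute in 2-u steps):
  M: 0.33065611×0.61905424 = 0.204694
  M+2: 0.33065611×0.33549152 + 0.44254842×0.61905424 = 0.384894
  M+4: 0.33065611×0.04545424 + 0.44254842×0.33549152 + 0.19743483×0.61905424 = 0.285724
  M+6: 0.44254842×0.04545424 + 0.19743483×0.33549152 + 0.02936064×0.61905424 = 0.104529
  M+8: 0.19743483×0.04545424 + 0.02936064×0.33549152 = 0.018824
  M+10: 0.02936064×0.04545424 = 0.001335
Scale to base peak (0.384894) = 100: 53.18 : 100.00 : 74.23 : 27.16 : 4.89 : 0.35

53.18 : 100.00 : 74.23 : 27.16 : 4.89 : 0.35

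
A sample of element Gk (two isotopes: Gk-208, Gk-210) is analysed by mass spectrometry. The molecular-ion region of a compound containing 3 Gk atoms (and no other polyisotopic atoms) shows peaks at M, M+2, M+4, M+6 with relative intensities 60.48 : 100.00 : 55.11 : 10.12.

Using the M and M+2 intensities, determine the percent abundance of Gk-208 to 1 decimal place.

Write p for the Gk-208 fraction. I(M+2)/I(M) = [C(3,1)·p^2·(1−p)] / p^3 = 3·(1−p)/p = 100.00/60.48 = 1.6534
(1−p)/p = 1.6534/3 = 0.5511  ⇒  p = 1/(1 + 0.5511) = 0.6447
Gk-208: 64.5%, Gk-210: 35.5%.

64.5%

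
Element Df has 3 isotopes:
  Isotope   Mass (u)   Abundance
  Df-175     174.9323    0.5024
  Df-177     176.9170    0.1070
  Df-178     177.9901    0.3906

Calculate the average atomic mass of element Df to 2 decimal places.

176.34 u

Ar = Σ fᵢ·mᵢ = 0.5024 × 174.9323 + 0.1070 × 176.9170 + 0.3906 × 177.9901
= 87.88599 + 18.93012 + 69.52293 = 176.33904 u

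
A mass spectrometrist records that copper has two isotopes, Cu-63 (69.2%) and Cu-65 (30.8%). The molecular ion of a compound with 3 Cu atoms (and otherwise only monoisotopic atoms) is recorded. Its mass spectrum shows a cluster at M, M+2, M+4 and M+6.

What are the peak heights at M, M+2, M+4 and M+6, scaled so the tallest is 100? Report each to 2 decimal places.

74.89 : 100.00 : 44.51 : 6.60

Expanding (0.692 + 0.308)^3:
P(M) = 0.692^3 = 0.331374
P(M+2) = 3 × 0.692^2 × 0.308^1 = 0.442470
P(M+4) = 3 × 0.692^1 × 0.308^2 = 0.196938
P(M+6) = 0.308^3 = 0.029218
The M+2 peak is largest (0.442470); scaling to 100 gives 74.89 : 100.00 : 44.51 : 6.60.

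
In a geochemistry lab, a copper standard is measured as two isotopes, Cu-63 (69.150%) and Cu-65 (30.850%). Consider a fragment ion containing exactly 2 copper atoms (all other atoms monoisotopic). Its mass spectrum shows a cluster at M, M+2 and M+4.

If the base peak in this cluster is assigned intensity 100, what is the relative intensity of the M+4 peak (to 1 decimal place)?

(0.69150 + 0.30850)^2 gives M 0.4782, M+2 0.4267, M+4 0.0952; the largest is M.
P(M) = C(2,0) × 0.69150^2 × 0.30850^0 = 1 × 0.47817225 × 1.0000 = 0.478172 (base)
P(M+4) = C(2,2) × 0.69150^0 × 0.30850^2 = 1 × 1.0000 × 0.09517225 = 0.095172
Relative intensity = 0.095172 / 0.478172 × 100 = 19.9

19.9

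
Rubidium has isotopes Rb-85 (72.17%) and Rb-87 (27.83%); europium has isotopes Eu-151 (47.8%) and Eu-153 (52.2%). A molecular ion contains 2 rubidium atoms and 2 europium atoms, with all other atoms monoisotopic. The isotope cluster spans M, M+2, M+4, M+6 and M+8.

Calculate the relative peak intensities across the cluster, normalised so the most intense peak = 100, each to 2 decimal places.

33.05 : 97.67 : 100.00 : 41.13 : 5.86

Rubidium pattern (n=2): 0.52085089 : 0.40169822 : 0.07745089
Europium pattern (n=2): 0.228484 : 0.499032 : 0.272484
Convolve the two distributions (both contribute in 2-u steps):
  M: 0.52085089×0.228484 = 0.119006
  M+2: 0.52085089×0.499032 + 0.40169822×0.228484 = 0.351703
  M+4: 0.52085089×0.272484 + 0.40169822×0.499032 + 0.07745089×0.228484 = 0.360080
  M+6: 0.40169822×0.272484 + 0.07745089×0.499032 = 0.148107
  M+8: 0.07745089×0.272484 = 0.021104
Scale to base peak (0.360080) = 100: 33.05 : 97.67 : 100.00 : 41.13 : 5.86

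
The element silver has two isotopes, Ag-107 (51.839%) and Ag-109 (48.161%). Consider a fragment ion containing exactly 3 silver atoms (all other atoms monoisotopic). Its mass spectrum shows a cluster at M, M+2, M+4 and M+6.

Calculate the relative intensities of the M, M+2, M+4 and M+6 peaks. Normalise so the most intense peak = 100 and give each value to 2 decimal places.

35.88 : 100.00 : 92.90 : 28.77

Each Ag atom is independently Ag-107 (p = 0.51839) or Ag-109 (q = 0.48161); the cluster is the binomial expansion (p + q)^3.
P(M) = 0.51839^3 = 0.139306
P(M+2) = 3 × 0.51839^2 × 0.48161^1 = 0.388267
P(M+4) = 3 × 0.51839^1 × 0.48161^2 = 0.360719
P(M+6) = 0.48161^3 = 0.111709
The M+2 peak is largest (0.388267); scaling to 100 gives 35.88 : 100.00 : 92.90 : 28.77.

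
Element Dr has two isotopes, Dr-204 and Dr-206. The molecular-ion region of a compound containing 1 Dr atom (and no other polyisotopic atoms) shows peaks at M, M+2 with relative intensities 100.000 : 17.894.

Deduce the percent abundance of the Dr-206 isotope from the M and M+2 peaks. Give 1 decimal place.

15.2%

Let p = fractional abundance of Dr-204. I(M+2)/I(M) = [C(1,1)·p^0·(1−p)] / p^1 = 1·(1−p)/p = 17.894/100.000 = 0.1789
(1−p)/p = 0.1789/1 = 0.1789  ⇒  p = 1/(1 + 0.1789) = 0.8482
Dr-204: 84.8%, Dr-206: 15.2%.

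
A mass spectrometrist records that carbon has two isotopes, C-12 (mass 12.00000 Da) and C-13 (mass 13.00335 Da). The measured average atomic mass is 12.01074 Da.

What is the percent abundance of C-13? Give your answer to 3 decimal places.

Writing the weighted mean with unknown fraction x of C-12:
12.00000·x + 13.00335·(1 − x) = 12.01074
(12.00000 − 13.00335)·x = 12.01074 − 13.00335
x = -0.99261 / -1.00335 = 0.98930 → 98.930% C-12, 1.070% C-13.

1.070%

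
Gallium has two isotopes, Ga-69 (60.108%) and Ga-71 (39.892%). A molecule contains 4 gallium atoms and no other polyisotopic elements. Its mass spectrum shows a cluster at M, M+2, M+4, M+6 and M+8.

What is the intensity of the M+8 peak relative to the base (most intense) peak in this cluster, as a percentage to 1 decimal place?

7.3%

Term probabilities: M 0.1305, M+2 0.3465, M+4 0.3450, M+6 0.1526, M+8 0.0253. Base peak = M+2.
P(M+2) = C(4,1) × 0.60108^3 × 0.39892^1 = 4 × 0.2171685 × 0.39892 = 0.346531 (base)
P(M+8) = C(4,4) × 0.60108^0 × 0.39892^4 = 1 × 1.0000 × 0.02532464 = 0.025325
Relative intensity = 0.025325 / 0.346531 × 100 = 7.3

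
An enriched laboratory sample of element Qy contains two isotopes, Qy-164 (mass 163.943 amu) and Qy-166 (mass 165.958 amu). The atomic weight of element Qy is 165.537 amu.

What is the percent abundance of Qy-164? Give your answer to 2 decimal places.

With x = fraction of Qy-164 (so Qy-166 is 1 − x):
163.943·x + 165.958·(1 − x) = 165.537
(163.943 − 165.958)·x = 165.537 − 165.958
x = -0.421 / -2.015 = 0.20893 → 20.89% Qy-164, 79.11% Qy-166.

20.89%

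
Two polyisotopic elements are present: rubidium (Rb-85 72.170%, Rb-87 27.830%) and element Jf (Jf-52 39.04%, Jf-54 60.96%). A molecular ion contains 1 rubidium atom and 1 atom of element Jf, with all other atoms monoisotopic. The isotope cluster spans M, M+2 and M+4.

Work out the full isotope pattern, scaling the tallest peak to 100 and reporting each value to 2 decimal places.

Rubidium pattern (n=1): 0.7217 : 0.2783
Element Jf pattern (n=1): 0.3904 : 0.6096
Convolve the two distributions (both contribute in 2-u steps):
  M: 0.7217×0.3904 = 0.281752
  M+2: 0.7217×0.6096 + 0.2783×0.3904 = 0.548597
  M+4: 0.2783×0.6096 = 0.169652
Scale to base peak (0.548597) = 100: 51.36 : 100.00 : 30.92

51.36 : 100.00 : 30.92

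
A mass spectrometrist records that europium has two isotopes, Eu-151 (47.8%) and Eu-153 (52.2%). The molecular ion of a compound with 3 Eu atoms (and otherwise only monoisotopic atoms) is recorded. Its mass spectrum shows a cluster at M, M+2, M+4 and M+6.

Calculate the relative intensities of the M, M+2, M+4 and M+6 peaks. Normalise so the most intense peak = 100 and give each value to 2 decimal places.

Expanding (0.478 + 0.522)^3:
P(M) = 0.478^3 = 0.109215
P(M+2) = 3 × 0.478^2 × 0.522^1 = 0.357806
P(M+4) = 3 × 0.478^1 × 0.522^2 = 0.390742
P(M+6) = 0.522^3 = 0.142237
The M+4 peak is largest (0.390742); scaling to 100 gives 27.95 : 91.57 : 100.00 : 36.40.

27.95 : 91.57 : 100.00 : 36.40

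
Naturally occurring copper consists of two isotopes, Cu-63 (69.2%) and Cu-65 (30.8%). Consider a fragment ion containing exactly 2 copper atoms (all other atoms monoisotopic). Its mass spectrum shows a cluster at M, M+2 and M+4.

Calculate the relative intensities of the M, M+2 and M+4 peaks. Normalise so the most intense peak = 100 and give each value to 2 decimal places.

100.00 : 89.02 : 19.81

Expanding (0.692 + 0.308)^2:
P(M) = 0.692^2 = 0.478864
P(M+2) = 2 × 0.692^1 × 0.308^1 = 0.426272
P(M+4) = 0.308^2 = 0.094864
The M peak is largest (0.478864); scaling to 100 gives 100.00 : 89.02 : 19.81.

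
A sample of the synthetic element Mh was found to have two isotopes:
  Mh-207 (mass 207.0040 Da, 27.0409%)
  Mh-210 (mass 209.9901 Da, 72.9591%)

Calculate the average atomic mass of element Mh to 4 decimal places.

209.1826 Da

The abundance-weighted mean is 0.270409 × 207.0040 + 0.729591 × 209.9901
= 55.97574 + 153.20689 = 209.18263 Da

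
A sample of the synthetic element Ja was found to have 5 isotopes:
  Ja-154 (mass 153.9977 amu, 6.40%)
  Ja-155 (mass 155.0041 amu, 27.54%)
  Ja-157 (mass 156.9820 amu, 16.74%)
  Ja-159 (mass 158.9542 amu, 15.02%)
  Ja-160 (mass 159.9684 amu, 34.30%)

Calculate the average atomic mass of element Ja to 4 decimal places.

157.5669 amu

The abundance-weighted mean is 0.0640 × 153.9977 + 0.2754 × 155.0041 + 0.1674 × 156.9820 + 0.1502 × 158.9542 + 0.3430 × 159.9684
= 9.85585 + 42.68813 + 26.27879 + 23.87492 + 54.86916 = 157.56685 amu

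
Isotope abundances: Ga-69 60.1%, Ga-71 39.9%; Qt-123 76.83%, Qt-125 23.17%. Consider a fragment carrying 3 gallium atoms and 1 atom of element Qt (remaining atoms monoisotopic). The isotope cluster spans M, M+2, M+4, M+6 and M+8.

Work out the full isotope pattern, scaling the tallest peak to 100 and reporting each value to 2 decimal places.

43.61 : 100.00 : 83.85 : 30.15 : 3.85

Gallium pattern (n=3): 0.2170818 : 0.4323576 : 0.2870394 : 0.0635212
Element Qt pattern (n=1): 0.7683 : 0.2317
Convolve the two distributions (both contribute in 2-u steps):
  M: 0.2170818×0.7683 = 0.166784
  M+2: 0.2170818×0.2317 + 0.4323576×0.7683 = 0.382478
  M+4: 0.4323576×0.2317 + 0.2870394×0.7683 = 0.320710
  M+6: 0.2870394×0.2317 + 0.0635212×0.7683 = 0.115310
  M+8: 0.0635212×0.2317 = 0.014718
Scale to base peak (0.382478) = 100: 43.61 : 100.00 : 83.85 : 30.15 : 3.85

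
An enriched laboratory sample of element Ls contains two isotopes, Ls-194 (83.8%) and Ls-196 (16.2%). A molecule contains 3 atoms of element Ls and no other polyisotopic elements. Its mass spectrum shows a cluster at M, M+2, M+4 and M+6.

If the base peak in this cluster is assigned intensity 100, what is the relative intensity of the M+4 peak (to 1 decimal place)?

Term probabilities: M 0.5885, M+2 0.3413, M+4 0.0660, M+6 0.0043. Base peak = M.
P(M) = C(3,0) × 0.838^3 × 0.162^0 = 1 × 0.58848047 × 1.0000 = 0.588480 (base)
P(M+4) = C(3,2) × 0.838^1 × 0.162^2 = 3 × 0.8380 × 0.026244 = 0.065977
Relative intensity = 0.065977 / 0.588480 × 100 = 11.2

11.2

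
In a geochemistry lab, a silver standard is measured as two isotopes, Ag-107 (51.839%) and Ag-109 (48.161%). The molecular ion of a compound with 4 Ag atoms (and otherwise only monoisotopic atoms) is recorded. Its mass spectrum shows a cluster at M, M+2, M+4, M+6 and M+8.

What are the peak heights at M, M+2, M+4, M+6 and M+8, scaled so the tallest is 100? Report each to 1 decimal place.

19.3 : 71.8 : 100.0 : 61.9 : 14.4

The 4 Ag atoms are independent, so intensities follow the terms of (0.51839 + 0.48161)^4.
P(M) = 0.51839^4 = 0.072215
P(M+2) = 4 × 0.51839^3 × 0.48161^1 = 0.268365
P(M+4) = 6 × 0.51839^2 × 0.48161^2 = 0.373986
P(M+6) = 4 × 0.51839^1 × 0.48161^3 = 0.231634
P(M+8) = 0.48161^4 = 0.053800
The M+4 peak is largest (0.373986); scaling to 100 gives 19.3 : 71.8 : 100.0 : 61.9 : 14.4.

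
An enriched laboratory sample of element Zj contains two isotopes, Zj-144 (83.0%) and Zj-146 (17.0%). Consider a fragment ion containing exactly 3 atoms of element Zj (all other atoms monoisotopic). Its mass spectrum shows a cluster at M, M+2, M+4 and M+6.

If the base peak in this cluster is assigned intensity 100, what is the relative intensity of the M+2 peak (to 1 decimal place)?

Term probabilities: M 0.5718, M+2 0.3513, M+4 0.0720, M+6 0.0049. Base peak = M.
P(M) = C(3,0) × 0.830^3 × 0.170^0 = 1 × 0.571787 × 1.0000 = 0.571787 (base)
P(M+2) = C(3,1) × 0.830^2 × 0.170^1 = 3 × 0.6889 × 0.1700 = 0.351339
Relative intensity = 0.351339 / 0.571787 × 100 = 61.4

61.4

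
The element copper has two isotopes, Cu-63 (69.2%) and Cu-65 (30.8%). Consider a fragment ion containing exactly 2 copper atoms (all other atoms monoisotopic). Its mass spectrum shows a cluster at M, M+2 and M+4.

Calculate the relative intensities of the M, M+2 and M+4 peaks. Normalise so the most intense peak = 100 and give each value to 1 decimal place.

100.0 : 89.0 : 19.8

Each Cu atom is independently Cu-63 (p = 0.692) or Cu-65 (q = 0.308); the cluster is the binomial expansion (p + q)^2.
P(M) = 0.692^2 = 0.478864
P(M+2) = 2 × 0.692^1 × 0.308^1 = 0.426272
P(M+4) = 0.308^2 = 0.094864
The M peak is largest (0.478864); scaling to 100 gives 100.0 : 89.0 : 19.8.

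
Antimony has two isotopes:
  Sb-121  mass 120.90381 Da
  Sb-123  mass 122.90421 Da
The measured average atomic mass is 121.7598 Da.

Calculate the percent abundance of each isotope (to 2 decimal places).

Let x be the fractional abundance of Sb-121; then Sb-123 has abundance 1 − x.
120.90381·x + 122.90421·(1 − x) = 121.7598
(120.90381 − 122.90421)·x = 121.7598 − 122.90421
x = -1.14441 / -2.00040 = 0.57209 → 57.21% Sb-121, 42.79% Sb-123.

Sb-121: 57.21%, Sb-123: 42.79%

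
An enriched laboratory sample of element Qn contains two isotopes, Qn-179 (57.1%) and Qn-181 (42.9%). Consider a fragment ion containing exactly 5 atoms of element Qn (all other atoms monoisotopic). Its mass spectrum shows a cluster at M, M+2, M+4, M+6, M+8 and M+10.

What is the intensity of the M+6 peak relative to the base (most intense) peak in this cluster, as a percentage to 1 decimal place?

75.1%

(0.571 + 0.429)^5 gives M 0.0607, M+2 0.2280, M+4 0.3426, M+6 0.2574, M+8 0.0967, M+10 0.0145; the largest is M+4.
P(M+4) = C(5,2) × 0.571^3 × 0.429^2 = 10 × 0.18616941 × 0.184041 = 0.342628 (base)
P(M+6) = C(5,3) × 0.571^2 × 0.429^3 = 10 × 0.326041 × 0.07895359 = 0.257421
Relative intensity = 0.257421 / 0.342628 × 100 = 75.1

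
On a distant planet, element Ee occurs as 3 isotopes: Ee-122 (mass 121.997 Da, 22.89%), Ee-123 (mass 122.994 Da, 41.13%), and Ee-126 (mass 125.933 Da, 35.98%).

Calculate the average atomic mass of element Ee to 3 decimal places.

123.823 Da

Average mass = Σ (abundance × isotope mass) = 0.2289 × 121.997 + 0.4113 × 122.994 + 0.3598 × 125.933
= 27.9251 + 50.5874 + 45.3107 = 123.8232 Da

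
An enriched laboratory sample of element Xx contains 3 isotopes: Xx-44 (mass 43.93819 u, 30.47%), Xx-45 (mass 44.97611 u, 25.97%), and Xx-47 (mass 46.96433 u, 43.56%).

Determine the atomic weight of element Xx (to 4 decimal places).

The abundance-weighted mean is 0.3047 × 43.93819 + 0.2597 × 44.97611 + 0.4356 × 46.96433
= 13.387966 + 11.680296 + 20.457662 = 45.525924 u

45.5259 u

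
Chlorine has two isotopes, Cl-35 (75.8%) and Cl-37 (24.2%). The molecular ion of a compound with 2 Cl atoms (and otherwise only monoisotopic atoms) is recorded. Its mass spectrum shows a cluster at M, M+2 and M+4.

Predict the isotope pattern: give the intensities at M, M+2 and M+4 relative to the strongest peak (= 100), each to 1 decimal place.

The 2 Cl atoms are independent, so intensities follow the terms of (0.758 + 0.242)^2.
P(M) = 0.758^2 = 0.574564
P(M+2) = 2 × 0.758^1 × 0.242^1 = 0.366872
P(M+4) = 0.242^2 = 0.058564
The M peak is largest (0.574564); scaling to 100 gives 100.0 : 63.9 : 10.2.

100.0 : 63.9 : 10.2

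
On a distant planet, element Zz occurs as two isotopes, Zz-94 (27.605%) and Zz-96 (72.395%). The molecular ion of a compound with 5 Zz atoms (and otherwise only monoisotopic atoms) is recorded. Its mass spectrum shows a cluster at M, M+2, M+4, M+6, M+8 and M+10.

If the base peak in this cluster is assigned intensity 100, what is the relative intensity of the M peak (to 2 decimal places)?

0.42

Term probabilities: M 0.0016, M+2 0.0210, M+4 0.1103, M+6 0.2891, M+8 0.3791, M+10 0.1989. Base peak = M+8.
P(M+8) = C(5,4) × 0.27605^1 × 0.72395^4 = 5 × 0.27605 × 0.27468459 = 0.379133 (base)
P(M) = C(5,0) × 0.27605^5 × 0.72395^0 = 1 × 0.00160302 × 1.0000 = 0.001603
Relative intensity = 0.001603 / 0.379133 × 100 = 0.42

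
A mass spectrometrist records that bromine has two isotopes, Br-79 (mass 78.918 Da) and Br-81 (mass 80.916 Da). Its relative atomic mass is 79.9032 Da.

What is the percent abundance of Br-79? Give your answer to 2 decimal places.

50.69%

Writing the weighted mean with unknown fraction x of Br-79:
78.918·x + 80.916·(1 − x) = 79.9032
(78.918 − 80.916)·x = 79.9032 − 80.916
x = -1.0128 / -1.998 = 0.50691 → 50.69% Br-79, 49.31% Br-81.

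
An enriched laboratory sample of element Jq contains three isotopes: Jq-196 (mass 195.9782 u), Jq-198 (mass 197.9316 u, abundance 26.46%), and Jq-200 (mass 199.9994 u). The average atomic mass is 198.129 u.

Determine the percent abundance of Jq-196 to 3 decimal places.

32.907%

Let x and y be the fractions of Jq-196 and Jq-200. Then x + y = 1 − 0.2646 = 0.7354 and 195.9782x + 199.9994y = 198.129 − 0.2646×197.9316 = 145.75629864.
Substituting: 195.9782x + 199.9994(0.7354 − x) = 145.75629864
(195.9782 − 199.9994)x = -1.32326012  ⇒  x = 0.32907, y = 0.40633
Jq-196: 32.907%, Jq-200: 40.633%.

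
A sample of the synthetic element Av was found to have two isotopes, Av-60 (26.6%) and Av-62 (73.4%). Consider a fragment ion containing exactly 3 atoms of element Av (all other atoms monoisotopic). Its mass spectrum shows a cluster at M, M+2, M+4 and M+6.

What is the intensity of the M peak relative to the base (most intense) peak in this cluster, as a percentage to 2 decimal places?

Binomial terms of (0.266 + 0.734)^3: M 0.0188, M+2 0.1558, M+4 0.4299, M+6 0.3954 → M+4 is the base peak.
P(M+4) = C(3,2) × 0.266^1 × 0.734^2 = 3 × 0.2660 × 0.538756 = 0.429927 (base)
P(M) = C(3,0) × 0.266^3 × 0.734^0 = 1 × 0.0188211 × 1.0000 = 0.018821
Relative intensity = 0.018821 / 0.429927 × 100 = 4.38

4.38%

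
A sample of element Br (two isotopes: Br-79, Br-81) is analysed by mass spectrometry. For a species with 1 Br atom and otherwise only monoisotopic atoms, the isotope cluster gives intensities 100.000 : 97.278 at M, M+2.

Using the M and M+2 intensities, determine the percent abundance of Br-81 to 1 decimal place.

49.3%

Let p = fractional abundance of Br-79. I(M+2)/I(M) = [C(1,1)·p^0·(1−p)] / p^1 = 1·(1−p)/p = 97.278/100.000 = 0.9728
(1−p)/p = 0.9728/1 = 0.9728  ⇒  p = 1/(1 + 0.9728) = 0.5069
Br-79: 50.7%, Br-81: 49.3%.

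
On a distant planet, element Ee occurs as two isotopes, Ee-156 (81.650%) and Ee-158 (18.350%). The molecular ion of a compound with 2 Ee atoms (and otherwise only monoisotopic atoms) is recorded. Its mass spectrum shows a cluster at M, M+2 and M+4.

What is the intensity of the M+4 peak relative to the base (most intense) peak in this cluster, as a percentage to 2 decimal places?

5.05%

Binomial terms of (0.81650 + 0.18350)^2: M 0.6667, M+2 0.2997, M+4 0.0337 → M is the base peak.
P(M) = C(2,0) × 0.81650^2 × 0.18350^0 = 1 × 0.66667225 × 1.0000 = 0.666672 (base)
P(M+4) = C(2,2) × 0.81650^0 × 0.18350^2 = 1 × 1.0000 × 0.03367225 = 0.033672
Relative intensity = 0.033672 / 0.666672 × 100 = 5.05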